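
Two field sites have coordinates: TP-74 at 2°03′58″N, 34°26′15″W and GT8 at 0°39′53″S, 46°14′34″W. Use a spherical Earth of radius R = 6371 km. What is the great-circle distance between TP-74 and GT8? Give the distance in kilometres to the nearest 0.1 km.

1347.1 km

TP-74: φ = +2.06611°, λ = -34.43750°
GT8: φ = -0.66472°, λ = -46.24278°
Δφ = -2.7308°,  Δλ = -11.8053°
a = sin²(Δφ/2) + cos φ₁ cos φ₂ sin²(Δλ/2) = 0.011136
c = 2·arcsin(√a) = 0.211448 rad = 12.1151°
d = R·c = 6371 × 0.211448 = 1347.1 km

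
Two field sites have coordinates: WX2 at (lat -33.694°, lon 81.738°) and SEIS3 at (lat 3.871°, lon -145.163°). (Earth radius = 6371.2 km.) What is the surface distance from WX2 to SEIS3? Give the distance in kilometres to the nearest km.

Δφ = 37.5650°,  Δλ = 133.0990°
a = sin²(Δφ/2) + cos φ₁ cos φ₂ sin²(Δλ/2) = 0.802318
c = 2·arcsin(√a) = 2.220106 rad = 127.2027°
d = R·c = 6371.2 × 2.220106 = 14144.7 km

14145 km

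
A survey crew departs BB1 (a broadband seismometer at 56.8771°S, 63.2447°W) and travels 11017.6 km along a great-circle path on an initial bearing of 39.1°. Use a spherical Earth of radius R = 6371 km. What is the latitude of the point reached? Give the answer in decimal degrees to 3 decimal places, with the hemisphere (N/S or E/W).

33.433°N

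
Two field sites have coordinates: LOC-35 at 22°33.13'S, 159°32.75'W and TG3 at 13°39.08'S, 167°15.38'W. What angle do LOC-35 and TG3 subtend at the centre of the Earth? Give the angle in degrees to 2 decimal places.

LOC-35: φ = -22.55217°, λ = -159.54583°
TG3: φ = -13.65133°, λ = -167.25633°
Δφ = 8.9008°,  Δλ = -7.7105°
a = sin²(Δφ/2) + cos φ₁ cos φ₂ sin²(Δλ/2) = 0.010078
c = 2·arcsin(√a) = 0.201120 rad = 11.5233°

11.52°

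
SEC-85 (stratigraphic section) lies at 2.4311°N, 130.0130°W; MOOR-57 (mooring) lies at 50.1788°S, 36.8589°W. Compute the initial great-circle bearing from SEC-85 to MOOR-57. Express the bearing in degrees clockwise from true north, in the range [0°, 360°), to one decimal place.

140.1°

Δλ = 93.1541°
y = sin Δλ · cos φ₂ = 0.639424
x = cos φ₁ sin φ₂ − sin φ₁ cos φ₂ cos Δλ = -0.765861
θ = atan2(y, x) = 140.1412° → 140.1412° (mod 360°)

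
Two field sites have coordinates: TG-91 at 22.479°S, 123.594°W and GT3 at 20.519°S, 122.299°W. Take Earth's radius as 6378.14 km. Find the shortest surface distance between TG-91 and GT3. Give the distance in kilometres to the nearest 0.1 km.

Δφ = 1.9600°,  Δλ = 1.2950°
a = sin²(Δφ/2) + cos φ₁ cos φ₂ sin²(Δλ/2) = 0.000403
c = 2·arcsin(√a) = 0.040155 rad = 2.3007°
d = R·c = 6378.14 × 0.040155 = 256.1 km

256.1 km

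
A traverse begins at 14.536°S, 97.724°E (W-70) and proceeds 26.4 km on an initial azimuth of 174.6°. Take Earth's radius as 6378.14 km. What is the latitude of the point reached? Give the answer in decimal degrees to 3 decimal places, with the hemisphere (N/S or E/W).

14.772°S

δ = d/R = 26.4/6378.14 = 0.004139 rad
φ₂ = arcsin(sin φ₁ cos δ + cos φ₁ sin δ cos θ)
   = arcsin(-0.25099·0.99999 + 0.96799·0.00414·-0.99556) = -14.77210°
λ₂ = λ₁ + atan2(sin θ sin δ cos φ₁, cos δ − sin φ₁ sin φ₂) = 97.74708°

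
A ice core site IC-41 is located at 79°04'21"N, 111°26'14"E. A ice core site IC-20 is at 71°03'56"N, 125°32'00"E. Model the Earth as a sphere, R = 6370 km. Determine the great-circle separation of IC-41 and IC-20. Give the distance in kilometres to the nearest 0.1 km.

IC-41: φ = +79.07250°, λ = +111.43722°
IC-20: φ = +71.06556°, λ = +125.53333°
Δφ = -8.0069°,  Δλ = 14.0961°
a = sin²(Δφ/2) + cos φ₁ cos φ₂ sin²(Δλ/2) = 0.005801
c = 2·arcsin(√a) = 0.152470 rad = 8.7359°
d = R·c = 6370 × 0.152470 = 971.2 km

971.2 km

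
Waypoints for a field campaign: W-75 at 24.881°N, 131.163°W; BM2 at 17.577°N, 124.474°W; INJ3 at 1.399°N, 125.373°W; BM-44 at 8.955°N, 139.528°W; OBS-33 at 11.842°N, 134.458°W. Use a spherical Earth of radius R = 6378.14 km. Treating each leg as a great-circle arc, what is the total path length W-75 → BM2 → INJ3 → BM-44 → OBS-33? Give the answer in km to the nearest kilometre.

W-75→BM2: c = 0.167536 rad, d = 1068.57 km
BM2→INJ3: c = 0.282780 rad, d = 1803.61 km
INJ3→BM-44: c = 0.278992 rad, d = 1779.45 km
BM-44→OBS-33: c = 0.100559 rad, d = 641.38 km
Total = 1068.57 + 1803.61 + 1779.45 + 641.38 = 5293.00 km

5293 km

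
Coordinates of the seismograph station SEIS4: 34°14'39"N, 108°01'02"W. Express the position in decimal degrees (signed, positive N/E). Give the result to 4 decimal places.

+34.2442°, -108.0172°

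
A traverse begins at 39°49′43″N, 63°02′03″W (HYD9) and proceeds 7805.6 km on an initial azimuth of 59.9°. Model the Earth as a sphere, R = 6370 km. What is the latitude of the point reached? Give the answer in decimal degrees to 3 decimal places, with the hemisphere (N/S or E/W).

35.399°N

HYD9: φ = +39.82861°, λ = -63.03417°
δ = d/R = 7805.6/6370 = 1.225369 rad
φ₂ = arcsin(sin φ₁ cos δ + cos φ₁ sin δ cos θ)
   = arcsin(0.64049·0.33860 + 0.76796·0.94093·0.50151) = 35.39868°
λ₂ = λ₁ + atan2(sin θ sin δ cos φ₁, cos δ − sin φ₁ sin φ₂) = 29.93399°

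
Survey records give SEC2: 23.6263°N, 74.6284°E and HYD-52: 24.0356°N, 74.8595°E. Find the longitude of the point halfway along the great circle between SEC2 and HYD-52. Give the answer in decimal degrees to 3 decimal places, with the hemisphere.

74.744°E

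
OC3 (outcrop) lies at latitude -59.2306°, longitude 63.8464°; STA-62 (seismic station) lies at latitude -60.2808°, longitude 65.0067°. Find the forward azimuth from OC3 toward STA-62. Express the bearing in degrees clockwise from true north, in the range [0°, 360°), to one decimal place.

151.4°

Δλ = 1.1603°
y = sin Δλ · cos φ₂ = 0.010039
x = cos φ₁ sin φ₂ − sin φ₁ cos φ₂ cos Δλ = -0.018416
θ = atan2(y, x) = 151.4044° → 151.4044° (mod 360°)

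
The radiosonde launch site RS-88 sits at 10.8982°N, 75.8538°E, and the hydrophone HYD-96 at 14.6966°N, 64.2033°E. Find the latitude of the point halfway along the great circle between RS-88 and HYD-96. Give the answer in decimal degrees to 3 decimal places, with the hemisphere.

Bx = cos φ₂ cos Δλ = 0.947355,  By = cos φ₂ sin Δλ = -0.195334
φₘ = atan2(sin φ₁ + sin φ₂, √((cos φ₁ + Bx)² + By²)) = 12.86162°
λₘ = λ₁ + atan2(By, cos φ₁ + Bx) = 70.07258°

12.862°N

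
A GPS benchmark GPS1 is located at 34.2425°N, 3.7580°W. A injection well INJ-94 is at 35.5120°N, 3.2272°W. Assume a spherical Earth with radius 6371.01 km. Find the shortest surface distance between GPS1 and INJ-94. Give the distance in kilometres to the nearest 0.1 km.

Δφ = 1.2695°,  Δλ = 0.5308°
a = sin²(Δφ/2) + cos φ₁ cos φ₂ sin²(Δλ/2) = 0.000137
c = 2·arcsin(√a) = 0.023424 rad = 1.3421°
d = R·c = 6371.01 × 0.023424 = 149.2 km

149.2 km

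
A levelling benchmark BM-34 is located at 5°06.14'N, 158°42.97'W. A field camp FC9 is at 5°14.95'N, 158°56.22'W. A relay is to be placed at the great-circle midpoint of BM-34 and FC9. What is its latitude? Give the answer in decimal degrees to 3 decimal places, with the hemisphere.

BM-34: φ = +5.10233°, λ = -158.71617°
FC9: φ = +5.24917°, λ = -158.93700°
Bx = cos φ₂ cos Δλ = 0.995799,  By = cos φ₂ sin Δλ = -0.003838
φₘ = atan2(sin φ₁ + sin φ₂, √((cos φ₁ + Bx)² + By²)) = 5.17576°
λₘ = λ₁ + atan2(By, cos φ₁ + Bx) = -158.82657°

5.176°N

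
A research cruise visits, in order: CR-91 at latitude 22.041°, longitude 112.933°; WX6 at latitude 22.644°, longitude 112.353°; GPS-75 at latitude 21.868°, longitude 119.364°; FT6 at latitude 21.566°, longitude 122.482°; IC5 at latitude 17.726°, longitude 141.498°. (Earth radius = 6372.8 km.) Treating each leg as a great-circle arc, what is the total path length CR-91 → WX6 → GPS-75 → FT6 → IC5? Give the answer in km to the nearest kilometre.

3176 km

CR-91→WX6: c = 0.014086 rad, d = 89.77 km
WX6→GPS-75: c = 0.114045 rad, d = 726.78 km
GPS-75→FT6: c = 0.050830 rad, d = 323.93 km
FT6→IC5: c = 0.319437 rad, d = 2035.71 km
Total = 89.77 + 726.78 + 323.93 + 2035.71 = 3176.19 km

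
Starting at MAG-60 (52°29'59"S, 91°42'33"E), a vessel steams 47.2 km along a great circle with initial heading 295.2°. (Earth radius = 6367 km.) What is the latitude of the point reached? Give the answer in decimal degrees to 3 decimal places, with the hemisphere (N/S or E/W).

52.317°S

MAG-60: φ = -52.49972°, λ = +91.70917°
δ = d/R = 47.2/6367 = 0.007413 rad
φ₂ = arcsin(sin φ₁ cos δ + cos φ₁ sin δ cos θ)
   = arcsin(-0.79335·0.99997 + 0.60877·0.00741·0.42578) = -52.31720°
λ₂ = λ₁ + atan2(sin θ sin δ cos φ₁, cos δ − sin φ₁ sin φ₂) = 91.08045°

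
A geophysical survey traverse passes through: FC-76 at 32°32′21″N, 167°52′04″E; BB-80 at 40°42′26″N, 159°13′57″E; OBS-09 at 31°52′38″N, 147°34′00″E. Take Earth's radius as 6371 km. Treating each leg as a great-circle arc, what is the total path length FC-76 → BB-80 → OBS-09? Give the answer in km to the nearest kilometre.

FC-76: φ = +32.53917°, λ = +167.86778°
BB-80: φ = +40.70722°, λ = +159.23250°
OBS-09: φ = +31.87722°, λ = +147.56667°
FC-76→BB-80: c = 0.186758 rad, d = 1189.84 km
BB-80→OBS-09: c = 0.224744 rad, d = 1431.85 km
Total = 1189.84 + 1431.85 = 2621.68 km

2622 km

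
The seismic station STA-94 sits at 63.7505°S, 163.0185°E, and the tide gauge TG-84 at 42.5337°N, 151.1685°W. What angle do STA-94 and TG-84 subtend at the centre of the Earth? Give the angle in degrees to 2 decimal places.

112.28°

Δφ = 106.2842°,  Δλ = 45.8130°
a = sin²(Δφ/2) + cos φ₁ cos φ₂ sin²(Δλ/2) = 0.689576
c = 2·arcsin(√a) = 1.959675 rad = 112.2811°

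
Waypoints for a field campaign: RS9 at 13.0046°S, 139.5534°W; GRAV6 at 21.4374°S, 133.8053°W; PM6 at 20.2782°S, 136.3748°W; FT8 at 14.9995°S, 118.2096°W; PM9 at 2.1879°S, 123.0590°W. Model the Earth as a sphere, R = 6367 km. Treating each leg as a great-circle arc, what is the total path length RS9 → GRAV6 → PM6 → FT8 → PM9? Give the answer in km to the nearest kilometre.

4943 km

RS9→GRAV6: c = 0.175563 rad, d = 1117.81 km
GRAV6→PM6: c = 0.046534 rad, d = 296.28 km
PM6→FT8: c = 0.315626 rad, d = 2009.59 km
FT8→PM9: c = 0.238687 rad, d = 1519.72 km
Total = 1117.81 + 296.28 + 2009.59 + 1519.72 = 4943.40 km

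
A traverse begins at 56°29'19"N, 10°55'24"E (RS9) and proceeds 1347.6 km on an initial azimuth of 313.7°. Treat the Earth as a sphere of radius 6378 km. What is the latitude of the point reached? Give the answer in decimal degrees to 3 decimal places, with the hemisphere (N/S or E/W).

RS9: φ = +56.48861°, λ = +10.92333°
δ = d/R = 1347.6/6378 = 0.211289 rad
φ₂ = arcsin(sin φ₁ cos δ + cos φ₁ sin δ cos θ)
   = arcsin(0.83378·0.97776 + 0.55210·0.20972·0.69088) = 63.53791°
λ₂ = λ₁ + atan2(sin θ sin δ cos φ₁, cos δ − sin φ₁ sin φ₂) = -8.96925°

63.538°N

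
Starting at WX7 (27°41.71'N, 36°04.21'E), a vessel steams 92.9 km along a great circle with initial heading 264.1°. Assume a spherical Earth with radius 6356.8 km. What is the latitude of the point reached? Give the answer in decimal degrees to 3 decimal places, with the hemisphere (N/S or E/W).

WX7: φ = +27.69517°, λ = +36.07017°
δ = d/R = 92.9/6356.8 = 0.014614 rad
φ₂ = arcsin(sin φ₁ cos δ + cos φ₁ sin δ cos θ)
   = arcsin(0.46477·0.99989 + 0.88543·0.01461·-0.10279) = 27.60592°
λ₂ = λ₁ + atan2(sin θ sin δ cos φ₁, cos δ − sin φ₁ sin φ₂) = 35.13025°

27.606°N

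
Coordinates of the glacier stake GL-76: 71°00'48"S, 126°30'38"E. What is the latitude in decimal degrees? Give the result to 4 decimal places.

71.0133°S

71° + 0′/60 + 48″/3600 = 71 + 0.00000 + 0.01333 = 71.0133°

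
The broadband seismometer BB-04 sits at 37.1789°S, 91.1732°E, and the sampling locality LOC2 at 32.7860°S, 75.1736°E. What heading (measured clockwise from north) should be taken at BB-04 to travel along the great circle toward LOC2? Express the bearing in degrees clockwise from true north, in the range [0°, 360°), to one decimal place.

283.8°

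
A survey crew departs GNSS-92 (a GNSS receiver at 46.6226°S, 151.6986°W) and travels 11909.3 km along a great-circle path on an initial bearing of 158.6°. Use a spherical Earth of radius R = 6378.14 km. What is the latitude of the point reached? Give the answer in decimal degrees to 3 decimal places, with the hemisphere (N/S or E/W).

23.532°S

δ = d/R = 11909.3/6378.14 = 1.867206 rad
φ₂ = arcsin(sin φ₁ cos δ + cos φ₁ sin δ cos θ)
   = arcsin(-0.72685·-0.29209 + 0.68680·0.95639·-0.93106) = -23.53201°
λ₂ = λ₁ + atan2(sin θ sin δ cos φ₁, cos δ − sin φ₁ sin φ₂) = 5.92941°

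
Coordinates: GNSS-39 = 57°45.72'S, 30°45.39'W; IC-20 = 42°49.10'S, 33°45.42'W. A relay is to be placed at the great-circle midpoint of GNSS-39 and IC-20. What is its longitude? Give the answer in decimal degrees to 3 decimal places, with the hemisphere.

32.494°W

GNSS-39: φ = -57.76200°, λ = -30.75650°
IC-20: φ = -42.81833°, λ = -33.75700°
Bx = cos φ₂ cos Δλ = 0.732507,  By = cos φ₂ sin Δλ = -0.038395
φₘ = atan2(sin φ₁ + sin φ₂, √((cos φ₁ + Bx)² + By²)) = -50.29958°
λₘ = λ₁ + atan2(By, cos φ₁ + Bx) = -32.49372°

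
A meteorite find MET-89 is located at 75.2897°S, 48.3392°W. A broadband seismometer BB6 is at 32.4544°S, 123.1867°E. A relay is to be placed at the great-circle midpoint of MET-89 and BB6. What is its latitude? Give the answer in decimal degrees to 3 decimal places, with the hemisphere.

Bx = cos φ₂ cos Δλ = -0.834606,  By = cos φ₂ sin Δλ = 0.124347
φₘ = atan2(sin φ₁ + sin φ₂, √((cos φ₁ + Bx)² + By²)) = -68.45196°
λₘ = λ₁ + atan2(By, cos φ₁ + Bx) = 119.57389°

68.452°S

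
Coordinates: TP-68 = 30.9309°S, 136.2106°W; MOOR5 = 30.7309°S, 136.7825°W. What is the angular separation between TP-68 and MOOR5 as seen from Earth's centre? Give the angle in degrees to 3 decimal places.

Δφ = 0.2000°,  Δλ = -0.5719°
a = sin²(Δφ/2) + cos φ₁ cos φ₂ sin²(Δλ/2) = 0.000021
c = 2·arcsin(√a) = 0.009255 rad = 0.5302°

0.530°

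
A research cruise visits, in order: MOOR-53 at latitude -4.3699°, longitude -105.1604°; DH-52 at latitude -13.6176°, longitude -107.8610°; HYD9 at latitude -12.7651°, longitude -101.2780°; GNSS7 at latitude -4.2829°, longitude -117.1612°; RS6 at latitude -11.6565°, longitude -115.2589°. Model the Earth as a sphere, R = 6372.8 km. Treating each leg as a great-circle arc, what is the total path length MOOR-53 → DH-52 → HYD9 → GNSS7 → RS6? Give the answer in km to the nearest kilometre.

4620 km

MOOR-53→DH-52: c = 0.167968 rad, d = 1070.42 km
DH-52→HYD9: c = 0.112844 rad, d = 719.13 km
HYD9→GNSS7: c = 0.311317 rad, d = 1983.96 km
GNSS7→RS6: c = 0.132822 rad, d = 846.45 km
Total = 1070.42 + 719.13 + 1983.96 + 846.45 = 4619.97 km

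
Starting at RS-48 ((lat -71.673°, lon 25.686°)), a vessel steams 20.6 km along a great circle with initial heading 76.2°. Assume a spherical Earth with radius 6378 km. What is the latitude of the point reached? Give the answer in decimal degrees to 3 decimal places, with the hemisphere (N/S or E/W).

71.628°S

δ = d/R = 20.6/6378 = 0.003230 rad
φ₂ = arcsin(sin φ₁ cos δ + cos φ₁ sin δ cos θ)
   = arcsin(-0.94928·0.99999 + 0.31444·0.00323·0.23853) = -71.62801°
λ₂ = λ₁ + atan2(sin θ sin δ cos φ₁, cos δ − sin φ₁ sin φ₂) = 26.25620°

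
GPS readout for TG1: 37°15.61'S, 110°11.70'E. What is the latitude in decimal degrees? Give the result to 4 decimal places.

37° + 15.61′/60 = 37 + 0.26017 = 37.2602°

37.2602°S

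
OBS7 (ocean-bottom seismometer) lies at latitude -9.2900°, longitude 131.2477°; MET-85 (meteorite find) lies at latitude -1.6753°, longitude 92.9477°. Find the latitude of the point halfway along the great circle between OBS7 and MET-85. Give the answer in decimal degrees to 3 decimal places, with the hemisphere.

Bx = cos φ₂ cos Δλ = 0.784441,  By = cos φ₂ sin Δλ = -0.619514
φₘ = atan2(sin φ₁ + sin φ₂, √((cos φ₁ + Bx)² + By²)) = -5.80167°
λₘ = λ₁ + atan2(By, cos φ₁ + Bx) = 111.97061°

5.802°S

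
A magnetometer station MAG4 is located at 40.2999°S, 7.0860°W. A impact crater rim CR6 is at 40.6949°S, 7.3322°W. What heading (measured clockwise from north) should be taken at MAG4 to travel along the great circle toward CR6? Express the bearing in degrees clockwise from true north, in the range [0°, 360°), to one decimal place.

205.3°

Δλ = -0.2462°
y = sin Δλ · cos φ₂ = -0.003258
x = cos φ₁ sin φ₂ − sin φ₁ cos φ₂ cos Δλ = -0.006899
θ = atan2(y, x) = -154.7202° → 205.2798° (mod 360°)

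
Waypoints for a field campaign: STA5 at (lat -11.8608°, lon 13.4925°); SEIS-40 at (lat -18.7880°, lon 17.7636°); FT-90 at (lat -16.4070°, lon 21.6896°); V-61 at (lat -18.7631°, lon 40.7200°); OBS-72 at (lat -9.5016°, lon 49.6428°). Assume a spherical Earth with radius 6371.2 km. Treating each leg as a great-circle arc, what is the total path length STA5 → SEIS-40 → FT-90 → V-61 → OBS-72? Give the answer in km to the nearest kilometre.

4831 km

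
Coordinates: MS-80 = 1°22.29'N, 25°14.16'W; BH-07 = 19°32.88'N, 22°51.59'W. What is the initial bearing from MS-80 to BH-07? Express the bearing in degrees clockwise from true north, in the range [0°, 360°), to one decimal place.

MS-80: φ = +1.37150°, λ = -25.23600°
BH-07: φ = +19.54800°, λ = -22.85983°
Δλ = 2.3762°
y = sin Δλ · cos φ₂ = 0.039070
x = cos φ₁ sin φ₂ − sin φ₁ cos φ₂ cos Δλ = 0.311965
θ = atan2(y, x) = 7.1385° → 7.1385° (mod 360°)

7.1°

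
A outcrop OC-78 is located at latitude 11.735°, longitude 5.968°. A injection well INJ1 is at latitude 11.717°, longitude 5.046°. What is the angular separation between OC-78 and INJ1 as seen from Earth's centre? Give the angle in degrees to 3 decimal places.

Δφ = -0.0180°,  Δλ = -0.9220°
a = sin²(Δφ/2) + cos φ₁ cos φ₂ sin²(Δλ/2) = 0.000062
c = 2·arcsin(√a) = 0.015759 rad = 0.9029°

0.903°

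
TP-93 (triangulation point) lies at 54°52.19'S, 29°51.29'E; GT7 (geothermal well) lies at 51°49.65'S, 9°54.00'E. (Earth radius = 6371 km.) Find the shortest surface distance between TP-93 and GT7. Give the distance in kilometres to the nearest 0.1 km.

TP-93: φ = -54.86983°, λ = +29.85483°
GT7: φ = -51.82750°, λ = +9.90000°
Δφ = 3.0423°,  Δλ = -19.9548°
a = sin²(Δφ/2) + cos φ₁ cos φ₂ sin²(Δλ/2) = 0.011381
c = 2·arcsin(√a) = 0.213766 rad = 12.2479°
d = R·c = 6371 × 0.213766 = 1361.9 km

1361.9 km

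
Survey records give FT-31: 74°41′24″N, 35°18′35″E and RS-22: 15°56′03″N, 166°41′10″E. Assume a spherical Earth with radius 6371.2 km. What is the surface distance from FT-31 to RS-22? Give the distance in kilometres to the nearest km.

9389 km

FT-31: φ = +74.69000°, λ = +35.30972°
RS-22: φ = +15.93417°, λ = +166.68611°
Δφ = -58.7558°,  Δλ = 131.3764°
a = sin²(Δφ/2) + cos φ₁ cos φ₂ sin²(Δλ/2) = 0.451518
c = 2·arcsin(√a) = 1.473680 rad = 84.4356°
d = R·c = 6371.2 × 1.473680 = 9389.1 km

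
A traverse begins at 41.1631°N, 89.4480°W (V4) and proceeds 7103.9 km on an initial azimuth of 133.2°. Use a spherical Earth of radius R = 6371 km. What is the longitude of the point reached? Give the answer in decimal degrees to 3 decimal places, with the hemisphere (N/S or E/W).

47.797°W

δ = d/R = 7103.9/6371 = 1.115037 rad
φ₂ = arcsin(sin φ₁ cos δ + cos φ₁ sin δ cos θ)
   = arcsin(0.65820·0.44014 + 0.75284·0.89793·-0.68455) = -9.96491°
λ₂ = λ₁ + atan2(sin θ sin δ cos φ₁, cos δ − sin φ₁ sin φ₂) = -47.79738°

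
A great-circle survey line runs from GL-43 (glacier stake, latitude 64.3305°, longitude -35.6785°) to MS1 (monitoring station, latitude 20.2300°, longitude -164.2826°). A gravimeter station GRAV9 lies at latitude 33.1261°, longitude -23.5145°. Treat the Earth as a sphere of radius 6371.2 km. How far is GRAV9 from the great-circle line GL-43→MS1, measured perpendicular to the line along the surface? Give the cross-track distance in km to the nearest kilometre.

1599 km

δ₁₃ = central angle GL-43→GRAV9 = 0.560142 rad  (haversine)
θ₁₃ = bearing GL-43→GRAV9 = 160.602°,  θ₁₂ = bearing GL-43→MS1 = 312.734°
dₓₜ = R·arcsin(sin δ₁₃ · sin(θ₁₃ − θ₁₂)) = 6371.2·arcsin(0.53131·sin(-152.133°)) = -1599.001 km
|dₓₜ| = 1599.001 km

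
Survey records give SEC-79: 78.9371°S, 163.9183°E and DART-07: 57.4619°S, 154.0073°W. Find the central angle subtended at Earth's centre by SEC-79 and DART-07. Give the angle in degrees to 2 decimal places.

25.31°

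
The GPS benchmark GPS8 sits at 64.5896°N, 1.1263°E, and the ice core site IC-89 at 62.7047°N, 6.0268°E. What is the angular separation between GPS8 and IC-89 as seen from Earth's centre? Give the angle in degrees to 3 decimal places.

Δφ = -1.8849°,  Δλ = 4.9005°
a = sin²(Δφ/2) + cos φ₁ cos φ₂ sin²(Δλ/2) = 0.000630
c = 2·arcsin(√a) = 0.050212 rad = 2.8770°

2.877°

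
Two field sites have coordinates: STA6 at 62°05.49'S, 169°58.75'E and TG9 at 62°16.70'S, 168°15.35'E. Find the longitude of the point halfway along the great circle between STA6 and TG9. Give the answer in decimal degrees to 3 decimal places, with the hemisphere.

STA6: φ = -62.09150°, λ = +169.97917°
TG9: φ = -62.27833°, λ = +168.25583°
Bx = cos φ₂ cos Δλ = 0.464966,  By = cos φ₂ sin Δλ = -0.013989
φₘ = atan2(sin φ₁ + sin φ₂, √((cos φ₁ + Bx)² + By²)) = -62.18759°
λₘ = λ₁ + atan2(By, cos φ₁ + Bx) = 169.12016°

169.120°E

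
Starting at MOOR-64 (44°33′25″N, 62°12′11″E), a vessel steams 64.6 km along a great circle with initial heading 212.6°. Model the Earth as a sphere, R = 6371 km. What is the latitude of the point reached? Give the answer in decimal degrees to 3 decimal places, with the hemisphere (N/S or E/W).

44.067°N

MOOR-64: φ = +44.55694°, λ = +62.20306°
δ = d/R = 64.6/6371 = 0.010140 rad
φ₂ = arcsin(sin φ₁ cos δ + cos φ₁ sin δ cos θ)
   = arcsin(0.70162·0.99995 + 0.71255·0.01014·-0.84245) = 44.06668°
λ₂ = λ₁ + atan2(sin θ sin δ cos φ₁, cos δ − sin φ₁ sin φ₂) = 61.76744°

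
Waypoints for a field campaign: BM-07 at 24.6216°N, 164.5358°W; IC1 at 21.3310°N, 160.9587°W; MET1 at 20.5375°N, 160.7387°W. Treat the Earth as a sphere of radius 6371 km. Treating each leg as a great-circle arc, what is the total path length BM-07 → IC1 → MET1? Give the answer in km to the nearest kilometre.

609 km

BM-07→IC1: c = 0.081245 rad, d = 517.61 km
IC1→MET1: c = 0.014306 rad, d = 91.14 km
Total = 517.61 + 91.14 = 608.75 km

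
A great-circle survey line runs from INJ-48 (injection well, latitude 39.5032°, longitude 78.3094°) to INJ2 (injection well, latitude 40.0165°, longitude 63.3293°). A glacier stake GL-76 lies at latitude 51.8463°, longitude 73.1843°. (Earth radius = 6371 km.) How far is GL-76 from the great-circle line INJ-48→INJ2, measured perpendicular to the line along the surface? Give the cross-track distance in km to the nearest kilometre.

1325 km

δ₁₃ = central angle INJ-48→GL-76 = 0.224168 rad  (haversine)
θ₁₃ = bearing INJ-48→GL-76 = 345.626°,  θ₁₂ = bearing INJ-48→INJ2 = 277.344°
dₓₜ = R·arcsin(sin δ₁₃ · sin(θ₁₃ − θ₁₂)) = 6371·arcsin(0.22230·sin(68.281°)) = 1325.245 km
|dₓₜ| = 1325.245 km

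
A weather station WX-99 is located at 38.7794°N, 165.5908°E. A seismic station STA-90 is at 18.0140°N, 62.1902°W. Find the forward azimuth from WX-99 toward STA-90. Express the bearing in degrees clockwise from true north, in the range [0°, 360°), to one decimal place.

Δλ = 132.2190°
y = sin Δλ · cos φ₂ = 0.704279
x = cos φ₁ sin φ₂ − sin φ₁ cos φ₂ cos Δλ = 0.641317
θ = atan2(y, x) = 47.6790° → 47.6790° (mod 360°)

47.7°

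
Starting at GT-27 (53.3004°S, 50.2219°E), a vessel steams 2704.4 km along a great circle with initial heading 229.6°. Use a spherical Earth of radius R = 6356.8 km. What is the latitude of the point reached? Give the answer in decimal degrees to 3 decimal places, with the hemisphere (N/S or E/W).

62.894°S

δ = d/R = 2704.4/6356.8 = 0.425434 rad
φ₂ = arcsin(sin φ₁ cos δ + cos φ₁ sin δ cos θ)
   = arcsin(-0.80178·0.91086 + 0.59762·0.41272·-0.64812) = -62.89410°
λ₂ = λ₁ + atan2(sin θ sin δ cos φ₁, cos δ − sin φ₁ sin φ₂) = 6.60742°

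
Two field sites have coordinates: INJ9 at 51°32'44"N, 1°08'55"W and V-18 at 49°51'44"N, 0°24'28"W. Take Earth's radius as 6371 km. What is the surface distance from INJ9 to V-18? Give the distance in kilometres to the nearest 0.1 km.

194.3 km

INJ9: φ = +51.54556°, λ = -1.14861°
V-18: φ = +49.86222°, λ = -0.40778°
Δφ = -1.6833°,  Δλ = 0.7408°
a = sin²(Δφ/2) + cos φ₁ cos φ₂ sin²(Δλ/2) = 0.000233
c = 2·arcsin(√a) = 0.030499 rad = 1.7475°
d = R·c = 6371 × 0.030499 = 194.3 km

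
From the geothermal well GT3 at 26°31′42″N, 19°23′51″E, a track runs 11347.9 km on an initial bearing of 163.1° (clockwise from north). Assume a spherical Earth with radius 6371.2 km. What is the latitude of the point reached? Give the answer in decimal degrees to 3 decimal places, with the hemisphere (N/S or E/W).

68.506°S

GT3: φ = +26.52833°, λ = +19.39750°
δ = d/R = 11347.9/6371.2 = 1.781124 rad
φ₂ = arcsin(sin φ₁ cos δ + cos φ₁ sin δ cos θ)
   = arcsin(0.44664·-0.20878 + 0.89471·0.97796·-0.95681) = -68.50637°
λ₂ = λ₁ + atan2(sin θ sin δ cos φ₁, cos δ − sin φ₁ sin φ₂) = 70.28612°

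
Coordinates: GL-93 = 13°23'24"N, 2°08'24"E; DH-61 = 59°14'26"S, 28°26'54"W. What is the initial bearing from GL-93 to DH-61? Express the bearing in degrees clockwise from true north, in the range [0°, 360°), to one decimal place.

GL-93: φ = +13.39000°, λ = +2.14000°
DH-61: φ = -59.24056°, λ = -28.44833°
Δλ = -30.5883°
y = sin Δλ · cos φ₂ = -0.260252
x = cos φ₁ sin φ₂ − sin φ₁ cos φ₂ cos Δλ = -0.937919
θ = atan2(y, x) = -164.4918° → 195.5082° (mod 360°)

195.5°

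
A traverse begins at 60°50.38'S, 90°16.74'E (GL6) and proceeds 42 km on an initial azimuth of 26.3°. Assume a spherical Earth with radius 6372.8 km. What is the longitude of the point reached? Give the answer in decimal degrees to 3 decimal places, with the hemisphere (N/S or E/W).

90.619°E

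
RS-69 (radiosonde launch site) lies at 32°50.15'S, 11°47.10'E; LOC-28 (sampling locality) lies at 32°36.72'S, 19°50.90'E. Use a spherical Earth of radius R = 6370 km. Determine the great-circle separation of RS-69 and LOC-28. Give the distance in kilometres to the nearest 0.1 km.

RS-69: φ = -32.83583°, λ = +11.78500°
LOC-28: φ = -32.61200°, λ = +19.84833°
Δφ = 0.2238°,  Δλ = 8.0633°
a = sin²(Δφ/2) + cos φ₁ cos φ₂ sin²(Δλ/2) = 0.003502
c = 2·arcsin(√a) = 0.118431 rad = 6.7856°
d = R·c = 6370 × 0.118431 = 754.4 km

754.4 km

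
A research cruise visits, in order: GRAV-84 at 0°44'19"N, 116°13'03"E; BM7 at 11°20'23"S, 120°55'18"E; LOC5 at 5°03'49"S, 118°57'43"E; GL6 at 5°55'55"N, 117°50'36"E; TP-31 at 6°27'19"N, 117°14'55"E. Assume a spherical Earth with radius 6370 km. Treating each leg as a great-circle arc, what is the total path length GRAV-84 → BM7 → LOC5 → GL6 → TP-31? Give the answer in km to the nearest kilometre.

GRAV-84: φ = +0.73861°, λ = +116.21750°
BM7: φ = -11.33972°, λ = +120.92167°
LOC5: φ = -5.06361°, λ = +118.96194°
GL6: φ = +5.93194°, λ = +117.84333°
TP-31: φ = +6.45528°, λ = +117.24861°
GRAV-84→BM7: c = 0.226047 rad, d = 1439.92 km
BM7→LOC5: c = 0.114646 rad, d = 730.29 km
LOC5→GL6: c = 0.192896 rad, d = 1228.75 km
GL6→TP-31: c = 0.013781 rad, d = 87.78 km
Total = 1439.92 + 730.29 + 1228.75 + 87.78 = 3486.75 km

3487 km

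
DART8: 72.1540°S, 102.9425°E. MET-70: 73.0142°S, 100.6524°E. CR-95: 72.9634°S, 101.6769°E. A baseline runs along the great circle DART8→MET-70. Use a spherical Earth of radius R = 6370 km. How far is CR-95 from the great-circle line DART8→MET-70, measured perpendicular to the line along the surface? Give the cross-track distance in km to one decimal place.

22.3 km

δ₁₃ = central angle DART8→CR-95 = 0.015600 rad  (haversine)
θ₁₃ = bearing DART8→CR-95 = 204.508°,  θ₁₂ = bearing DART8→MET-70 = 217.461°
dₓₜ = R·arcsin(sin δ₁₃ · sin(θ₁₃ − θ₁₂)) = 6370·arcsin(0.01560·sin(-12.952°)) = -22.273 km
|dₓₜ| = 22.273 km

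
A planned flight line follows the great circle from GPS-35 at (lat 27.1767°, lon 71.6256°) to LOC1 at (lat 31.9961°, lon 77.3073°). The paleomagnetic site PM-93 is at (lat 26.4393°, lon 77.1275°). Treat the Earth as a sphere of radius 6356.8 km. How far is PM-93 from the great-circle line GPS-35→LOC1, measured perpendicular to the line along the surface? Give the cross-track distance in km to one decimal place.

δ₁₃ = central angle GPS-35→PM-93 = 0.086659 rad  (haversine)
θ₁₃ = bearing GPS-35→PM-93 = 97.292°,  θ₁₂ = bearing GPS-35→LOC1 = 44.340°
dₓₜ = R·arcsin(sin δ₁₃ · sin(θ₁₃ − θ₁₂)) = 6356.8·arcsin(0.08655·sin(52.952°)) = 439.468 km
|dₓₜ| = 439.468 km

439.5 km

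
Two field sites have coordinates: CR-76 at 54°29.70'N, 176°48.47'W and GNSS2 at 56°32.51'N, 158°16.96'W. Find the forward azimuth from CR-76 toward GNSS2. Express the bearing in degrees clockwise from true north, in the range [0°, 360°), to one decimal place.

CR-76: φ = +54.49500°, λ = -176.80783°
GNSS2: φ = +56.54183°, λ = -158.28267°
Δλ = 18.5252°
y = sin Δλ · cos φ₂ = 0.175169
x = cos φ₁ sin φ₂ − sin φ₁ cos φ₂ cos Δλ = 0.058972
θ = atan2(y, x) = 71.3937° → 71.3937° (mod 360°)

71.4°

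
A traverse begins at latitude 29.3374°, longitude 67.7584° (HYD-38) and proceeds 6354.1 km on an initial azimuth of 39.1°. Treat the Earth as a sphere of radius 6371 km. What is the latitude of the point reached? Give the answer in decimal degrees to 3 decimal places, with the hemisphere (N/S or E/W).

56.524°N

δ = d/R = 6354.1/6371 = 0.997347 rad
φ₂ = arcsin(sin φ₁ cos δ + cos φ₁ sin δ cos θ)
   = arcsin(0.48995·0.54253 + 0.87175·0.84003·0.77605) = 56.52364°
λ₂ = λ₁ + atan2(sin θ sin δ cos φ₁, cos δ − sin φ₁ sin φ₂) = 141.59510°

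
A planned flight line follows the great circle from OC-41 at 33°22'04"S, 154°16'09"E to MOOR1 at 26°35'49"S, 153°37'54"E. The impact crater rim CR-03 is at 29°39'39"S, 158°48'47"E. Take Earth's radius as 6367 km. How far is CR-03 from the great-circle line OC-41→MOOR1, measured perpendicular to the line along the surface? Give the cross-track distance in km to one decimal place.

471.0 km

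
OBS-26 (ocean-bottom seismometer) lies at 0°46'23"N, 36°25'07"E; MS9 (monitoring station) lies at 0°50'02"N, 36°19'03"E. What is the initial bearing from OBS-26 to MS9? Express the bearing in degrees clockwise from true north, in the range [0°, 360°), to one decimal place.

301.0°

OBS-26: φ = +0.77306°, λ = +36.41861°
MS9: φ = +0.83389°, λ = +36.31750°
Δλ = -0.1011°
y = sin Δλ · cos φ₂ = -0.001765
x = cos φ₁ sin φ₂ − sin φ₁ cos φ₂ cos Δλ = 0.001062
θ = atan2(y, x) = -58.9637° → 301.0363° (mod 360°)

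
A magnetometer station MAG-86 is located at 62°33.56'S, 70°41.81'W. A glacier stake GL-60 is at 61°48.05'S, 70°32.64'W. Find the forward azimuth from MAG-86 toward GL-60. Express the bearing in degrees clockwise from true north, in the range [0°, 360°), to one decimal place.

5.4°

MAG-86: φ = -62.55933°, λ = -70.69683°
GL-60: φ = -61.80083°, λ = -70.54400°
Δλ = 0.1528°
y = sin Δλ · cos φ₂ = 0.001260
x = cos φ₁ sin φ₂ − sin φ₁ cos φ₂ cos Δλ = 0.013236
θ = atan2(y, x) = 5.4397° → 5.4397° (mod 360°)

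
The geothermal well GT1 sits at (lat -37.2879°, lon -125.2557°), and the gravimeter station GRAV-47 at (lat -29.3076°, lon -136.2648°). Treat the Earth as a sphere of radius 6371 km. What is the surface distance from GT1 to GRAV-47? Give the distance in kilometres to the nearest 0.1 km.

1352.6 km

Δφ = 7.9803°,  Δλ = -11.0091°
a = sin²(Δφ/2) + cos φ₁ cos φ₂ sin²(Δλ/2) = 0.011226
c = 2·arcsin(√a) = 0.212302 rad = 12.1640°
d = R·c = 6371 × 0.212302 = 1352.6 km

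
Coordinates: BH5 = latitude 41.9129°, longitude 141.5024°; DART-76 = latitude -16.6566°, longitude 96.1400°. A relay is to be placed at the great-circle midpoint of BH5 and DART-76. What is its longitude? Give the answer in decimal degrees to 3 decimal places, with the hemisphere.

115.815°E

Bx = cos φ₂ cos Δλ = 0.673138,  By = cos φ₂ sin Δλ = -0.681708
φₘ = atan2(sin φ₁ + sin φ₂, √((cos φ₁ + Bx)² + By²)) = 13.63039°
λₘ = λ₁ + atan2(By, cos φ₁ + Bx) = 115.81528°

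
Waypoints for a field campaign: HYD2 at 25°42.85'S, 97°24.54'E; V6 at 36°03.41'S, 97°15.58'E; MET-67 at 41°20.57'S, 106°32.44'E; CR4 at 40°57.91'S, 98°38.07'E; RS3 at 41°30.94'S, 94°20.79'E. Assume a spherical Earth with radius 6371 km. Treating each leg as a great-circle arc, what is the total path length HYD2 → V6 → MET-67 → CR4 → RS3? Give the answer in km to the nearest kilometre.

HYD2: φ = -25.71417°, λ = +97.40900°
V6: φ = -36.05683°, λ = +97.25967°
MET-67: φ = -41.34283°, λ = +106.54067°
CR4: φ = -40.96517°, λ = +98.63450°
RS3: φ = -41.51567°, λ = +94.34650°
HYD2→V6: c = 0.180527 rad, d = 1150.14 km
V6→MET-67: c = 0.156352 rad, d = 996.12 km
MET-67→CR4: c = 0.104070 rad, d = 663.03 km
CR4→RS3: c = 0.057084 rad, d = 363.68 km
Total = 1150.14 + 996.12 + 663.03 + 363.68 = 3172.97 km

3173 km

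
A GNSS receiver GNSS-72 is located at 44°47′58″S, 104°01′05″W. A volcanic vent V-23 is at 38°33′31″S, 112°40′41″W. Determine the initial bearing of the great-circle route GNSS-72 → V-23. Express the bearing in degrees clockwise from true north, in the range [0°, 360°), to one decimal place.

GNSS-72: φ = -44.79944°, λ = -104.01806°
V-23: φ = -38.55861°, λ = -112.67806°
Δλ = -8.6600°
y = sin Δλ · cos φ₂ = -0.117742
x = cos φ₁ sin φ₂ − sin φ₁ cos φ₂ cos Δλ = 0.102426
θ = atan2(y, x) = -48.9793° → 311.0207° (mod 360°)

311.0°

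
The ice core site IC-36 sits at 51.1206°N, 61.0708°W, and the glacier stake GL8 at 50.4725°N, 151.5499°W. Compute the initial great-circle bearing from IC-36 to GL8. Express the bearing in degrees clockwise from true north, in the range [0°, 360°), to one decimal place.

Δλ = -90.4791°
y = sin Δλ · cos φ₂ = -0.636426
x = cos φ₁ sin φ₂ − sin φ₁ cos φ₂ cos Δλ = 0.488287
θ = atan2(y, x) = -52.5034° → 307.4966° (mod 360°)

307.5°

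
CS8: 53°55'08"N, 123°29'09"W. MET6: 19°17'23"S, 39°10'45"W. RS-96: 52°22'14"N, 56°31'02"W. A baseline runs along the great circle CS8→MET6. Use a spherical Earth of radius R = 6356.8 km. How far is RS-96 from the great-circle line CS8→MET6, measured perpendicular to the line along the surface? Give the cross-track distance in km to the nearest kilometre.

2742 km

CS8: φ = +53.91889°, λ = -123.48583°
MET6: φ = -19.28972°, λ = -39.17917°
RS-96: φ = +52.37056°, λ = -56.51722°
δ₁₃ = central angle CS8→RS-96 = 0.674947 rad  (haversine)
θ₁₃ = bearing CS8→RS-96 = 64.056°,  θ₁₂ = bearing CS8→MET6 = 106.051°
dₓₜ = R·arcsin(sin δ₁₃ · sin(θ₁₃ − θ₁₂)) = 6356.8·arcsin(0.62486·sin(-41.995°)) = -2741.821 km
|dₓₜ| = 2741.821 km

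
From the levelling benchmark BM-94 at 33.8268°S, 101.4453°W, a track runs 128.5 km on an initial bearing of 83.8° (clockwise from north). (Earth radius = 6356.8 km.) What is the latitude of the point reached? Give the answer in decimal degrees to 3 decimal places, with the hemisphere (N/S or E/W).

δ = d/R = 128.5/6356.8 = 0.020215 rad
φ₂ = arcsin(sin φ₁ cos δ + cos φ₁ sin δ cos θ)
   = arcsin(-0.55668·0.99980 + 0.83072·0.02021·0.10800) = -33.69398°
λ₂ = λ₁ + atan2(sin θ sin δ cos φ₁, cos δ − sin φ₁ sin φ₂) = -100.06134°

33.694°S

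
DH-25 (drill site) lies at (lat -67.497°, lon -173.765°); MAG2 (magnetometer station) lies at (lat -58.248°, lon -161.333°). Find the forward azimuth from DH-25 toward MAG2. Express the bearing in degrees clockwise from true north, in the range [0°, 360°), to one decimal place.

Δλ = 12.4320°
y = sin Δλ · cos φ₂ = 0.113290
x = cos φ₁ sin φ₂ − sin φ₁ cos φ₂ cos Δλ = 0.149326
θ = atan2(y, x) = 37.1868° → 37.1868° (mod 360°)

37.2°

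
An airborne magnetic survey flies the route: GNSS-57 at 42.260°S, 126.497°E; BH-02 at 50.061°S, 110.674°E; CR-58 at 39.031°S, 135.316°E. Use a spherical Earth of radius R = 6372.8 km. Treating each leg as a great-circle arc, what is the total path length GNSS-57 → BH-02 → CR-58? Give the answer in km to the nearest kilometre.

GNSS-57→BH-02: c = 0.234019 rad, d = 1491.35 km
BH-02→CR-58: c = 0.359388 rad, d = 2290.31 km
Total = 1491.35 + 2290.31 = 3781.66 km

3782 km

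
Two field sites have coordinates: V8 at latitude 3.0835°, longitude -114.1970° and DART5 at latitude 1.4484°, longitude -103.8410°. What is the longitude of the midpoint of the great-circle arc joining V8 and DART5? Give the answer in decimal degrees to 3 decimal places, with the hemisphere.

Bx = cos φ₂ cos Δλ = 0.983396,  By = cos φ₂ sin Δλ = 0.179706
φₘ = atan2(sin φ₁ + sin φ₂, √((cos φ₁ + Bx)² + By²)) = 2.27523°
λₘ = λ₁ + atan2(By, cos φ₁ + Bx) = -109.01607°

109.016°W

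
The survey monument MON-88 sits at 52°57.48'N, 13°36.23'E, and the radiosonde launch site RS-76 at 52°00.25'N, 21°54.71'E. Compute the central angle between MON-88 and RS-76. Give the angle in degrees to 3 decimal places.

5.146°

MON-88: φ = +52.95800°, λ = +13.60383°
RS-76: φ = +52.00417°, λ = +21.91183°
Δφ = -0.9538°,  Δλ = 8.3080°
a = sin²(Δφ/2) + cos φ₁ cos φ₂ sin²(Δλ/2) = 0.002015
c = 2·arcsin(√a) = 0.089811 rad = 5.1458°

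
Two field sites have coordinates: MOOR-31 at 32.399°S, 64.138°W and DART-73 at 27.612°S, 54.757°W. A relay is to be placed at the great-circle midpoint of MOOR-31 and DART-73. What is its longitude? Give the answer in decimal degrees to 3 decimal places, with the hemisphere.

59.334°W

Bx = cos φ₂ cos Δλ = 0.874256,  By = cos φ₂ sin Δλ = 0.144434
φₘ = atan2(sin φ₁ + sin φ₂, √((cos φ₁ + Bx)² + By²)) = -30.08876°
λₘ = λ₁ + atan2(By, cos φ₁ + Bx) = -59.33403°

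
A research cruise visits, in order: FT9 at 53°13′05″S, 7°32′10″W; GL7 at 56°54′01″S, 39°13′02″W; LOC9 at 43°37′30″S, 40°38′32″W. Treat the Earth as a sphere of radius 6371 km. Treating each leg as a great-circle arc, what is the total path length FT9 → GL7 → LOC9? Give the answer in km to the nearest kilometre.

3519 km

FT9: φ = -53.21806°, λ = -7.53611°
GL7: φ = -56.90028°, λ = -39.21722°
LOC9: φ = -43.62500°, λ = -40.64222°
FT9→GL7: c = 0.320083 rad, d = 2039.25 km
GL7→LOC9: c = 0.232229 rad, d = 1479.53 km
Total = 2039.25 + 1479.53 = 3518.78 km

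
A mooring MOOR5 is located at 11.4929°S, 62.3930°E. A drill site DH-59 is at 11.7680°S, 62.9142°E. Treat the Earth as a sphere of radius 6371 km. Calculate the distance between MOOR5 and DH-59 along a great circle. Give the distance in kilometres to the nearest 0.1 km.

Δφ = -0.2751°,  Δλ = 0.5212°
a = sin²(Δφ/2) + cos φ₁ cos φ₂ sin²(Δλ/2) = 0.000026
c = 2·arcsin(√a) = 0.010121 rad = 0.5799°
d = R·c = 6371 × 0.010121 = 64.5 km

64.5 km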